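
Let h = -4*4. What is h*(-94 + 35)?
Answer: 944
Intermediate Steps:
h = -16
h*(-94 + 35) = -16*(-94 + 35) = -16*(-59) = 944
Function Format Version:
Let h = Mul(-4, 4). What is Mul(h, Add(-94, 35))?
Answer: 944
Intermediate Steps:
h = -16
Mul(h, Add(-94, 35)) = Mul(-16, Add(-94, 35)) = Mul(-16, -59) = 944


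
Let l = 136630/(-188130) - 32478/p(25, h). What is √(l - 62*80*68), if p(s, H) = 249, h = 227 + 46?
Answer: I*√822681514063496073/1561479 ≈ 580.87*I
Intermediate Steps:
h = 273
l = -204803567/1561479 (l = 136630/(-188130) - 32478/249 = 136630*(-1/188130) - 32478*1/249 = -13663/18813 - 10826/83 = -204803567/1561479 ≈ -131.16)
√(l - 62*80*68) = √(-204803567/1561479 - 62*80*68) = √(-204803567/1561479 - 4960*68) = √(-204803567/1561479 - 337280) = √(-526860440687/1561479) = I*√822681514063496073/1561479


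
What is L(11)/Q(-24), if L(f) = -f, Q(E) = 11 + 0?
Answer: -1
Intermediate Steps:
Q(E) = 11
L(11)/Q(-24) = -1*11/11 = -11*1/11 = -1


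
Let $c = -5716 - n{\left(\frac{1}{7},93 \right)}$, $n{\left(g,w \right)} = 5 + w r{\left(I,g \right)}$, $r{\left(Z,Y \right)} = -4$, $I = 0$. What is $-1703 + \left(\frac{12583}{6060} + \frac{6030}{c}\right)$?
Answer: $- \frac{18390626051}{10804980} \approx -1702.1$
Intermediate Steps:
$n{\left(g,w \right)} = 5 - 4 w$ ($n{\left(g,w \right)} = 5 + w \left(-4\right) = 5 - 4 w$)
$c = -5349$ ($c = -5716 - \left(5 - 372\right) = -5716 - -367 = -5716 + 367 = -5349$)
$-1703 + \left(\frac{12583}{6060} + \frac{6030}{c}\right) = -1703 + \left(\frac{12583}{6060} + \frac{6030}{-5349}\right) = -1703 + \left(12583 \cdot \frac{1}{6060} + 6030 \left(- \frac{1}{5349}\right)\right) = -1703 + \left(\frac{12583}{6060} - \frac{2010}{1783}\right) = -1703 + \frac{10254889}{10804980} = - \frac{18390626051}{10804980}$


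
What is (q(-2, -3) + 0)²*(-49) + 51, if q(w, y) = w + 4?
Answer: -145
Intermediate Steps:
q(w, y) = 4 + w
(q(-2, -3) + 0)²*(-49) + 51 = ((4 - 2) + 0)²*(-49) + 51 = (2 + 0)²*(-49) + 51 = 2²*(-49) + 51 = 4*(-49) + 51 = -196 + 51 = -145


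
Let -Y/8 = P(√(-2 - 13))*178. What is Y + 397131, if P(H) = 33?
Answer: 350139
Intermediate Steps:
Y = -46992 (Y = -264*178 = -8*5874 = -46992)
Y + 397131 = -46992 + 397131 = 350139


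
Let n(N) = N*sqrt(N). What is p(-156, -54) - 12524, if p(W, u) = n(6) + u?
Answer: -12578 + 6*sqrt(6) ≈ -12563.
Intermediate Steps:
n(N) = N**(3/2)
p(W, u) = u + 6*sqrt(6) (p(W, u) = 6**(3/2) + u = 6*sqrt(6) + u = u + 6*sqrt(6))
p(-156, -54) - 12524 = (-54 + 6*sqrt(6)) - 12524 = -12578 + 6*sqrt(6)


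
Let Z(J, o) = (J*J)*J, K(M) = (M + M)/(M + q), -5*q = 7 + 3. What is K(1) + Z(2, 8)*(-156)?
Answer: -1250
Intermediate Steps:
q = -2 (q = -(7 + 3)/5 = -1/5*10 = -2)
K(M) = 2*M/(-2 + M) (K(M) = (M + M)/(M - 2) = (2*M)/(-2 + M) = 2*M/(-2 + M))
Z(J, o) = J**3 (Z(J, o) = J**2*J = J**3)
K(1) + Z(2, 8)*(-156) = 2*1/(-2 + 1) + 2**3*(-156) = 2*1/(-1) + 8*(-156) = 2*1*(-1) - 1248 = -2 - 1248 = -1250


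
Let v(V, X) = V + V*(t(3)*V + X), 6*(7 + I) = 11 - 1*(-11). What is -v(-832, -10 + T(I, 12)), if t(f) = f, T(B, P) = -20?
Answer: -2100800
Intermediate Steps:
I = -10/3 (I = -7 + (11 - 1*(-11))/6 = -7 + (11 + 11)/6 = -7 + (⅙)*22 = -7 + 11/3 = -10/3 ≈ -3.3333)
v(V, X) = V + V*(X + 3*V) (v(V, X) = V + V*(3*V + X) = V + V*(X + 3*V))
-v(-832, -10 + T(I, 12)) = -(-832)*(1 + (-10 - 20) + 3*(-832)) = -(-832)*(1 - 30 - 2496) = -(-832)*(-2525) = -1*2100800 = -2100800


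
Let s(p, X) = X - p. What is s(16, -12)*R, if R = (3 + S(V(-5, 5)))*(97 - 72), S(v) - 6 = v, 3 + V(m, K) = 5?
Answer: -7700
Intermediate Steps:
V(m, K) = 2 (V(m, K) = -3 + 5 = 2)
S(v) = 6 + v
R = 275 (R = (3 + (6 + 2))*(97 - 72) = (3 + 8)*25 = 11*25 = 275)
s(16, -12)*R = (-12 - 1*16)*275 = (-12 - 16)*275 = -28*275 = -7700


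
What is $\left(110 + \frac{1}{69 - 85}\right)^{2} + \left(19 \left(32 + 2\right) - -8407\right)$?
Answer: $\frac{5411649}{256} \approx 21139.0$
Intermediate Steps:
$\left(110 + \frac{1}{69 - 85}\right)^{2} + \left(19 \left(32 + 2\right) - -8407\right) = \left(110 + \frac{1}{-16}\right)^{2} + \left(19 \cdot 34 + 8407\right) = \left(110 - \frac{1}{16}\right)^{2} + \left(646 + 8407\right) = \left(\frac{1759}{16}\right)^{2} + 9053 = \frac{3094081}{256} + 9053 = \frac{5411649}{256}$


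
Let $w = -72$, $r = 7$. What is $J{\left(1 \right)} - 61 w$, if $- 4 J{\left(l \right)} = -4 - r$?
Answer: $\frac{17579}{4} \approx 4394.8$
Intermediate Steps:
$J{\left(l \right)} = \frac{11}{4}$ ($J{\left(l \right)} = - \frac{-4 - 7}{4} = \left(- \frac{1}{4}\right) \left(-11\right) = \frac{11}{4}$)
$J{\left(1 \right)} - 61 w = \frac{11}{4} - -4392 = \frac{11}{4} + 4392 = \frac{17579}{4}$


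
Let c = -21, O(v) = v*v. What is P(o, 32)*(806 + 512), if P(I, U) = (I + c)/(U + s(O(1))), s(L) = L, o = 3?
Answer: -7908/11 ≈ -718.91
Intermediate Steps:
O(v) = v²
P(I, U) = (-21 + I)/(1 + U) (P(I, U) = (I - 21)/(U + 1²) = (-21 + I)/(U + 1) = (-21 + I)/(1 + U))
P(o, 32)*(806 + 512) = ((-21 + 3)/(1 + 32))*(806 + 512) = (-18/33)*1318 = ((1/33)*(-18))*1318 = -6/11*1318 = -7908/11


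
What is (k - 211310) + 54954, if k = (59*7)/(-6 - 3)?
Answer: -1407617/9 ≈ -1.5640e+5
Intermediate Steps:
k = -413/9 (k = 413/(-9) = 413*(-1/9) = -413/9 ≈ -45.889)
(k - 211310) + 54954 = (-413/9 - 211310) + 54954 = -1902203/9 + 54954 = -1407617/9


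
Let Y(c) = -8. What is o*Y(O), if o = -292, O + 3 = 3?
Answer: 2336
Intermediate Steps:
O = 0 (O = -3 + 3 = 0)
o*Y(O) = -292*(-8) = 2336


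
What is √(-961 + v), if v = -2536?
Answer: I*√3497 ≈ 59.135*I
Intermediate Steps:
√(-961 + v) = √(-961 - 2536) = √(-3497) = I*√3497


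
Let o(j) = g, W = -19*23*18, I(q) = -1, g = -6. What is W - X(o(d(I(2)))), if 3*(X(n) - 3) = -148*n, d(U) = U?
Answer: -8165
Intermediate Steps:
W = -7866 (W = -437*18 = -7866)
o(j) = -6
X(n) = 3 - 148*n/3 (X(n) = 3 + (-148*n)/3 = 3 - 148*n/3)
W - X(o(d(I(2)))) = -7866 - (3 - 148/3*(-6)) = -7866 - (3 + 296) = -7866 - 1*299 = -7866 - 299 = -8165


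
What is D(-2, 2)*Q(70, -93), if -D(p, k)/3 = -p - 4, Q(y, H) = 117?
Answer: 702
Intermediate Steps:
D(p, k) = 12 + 3*p (D(p, k) = -3*(-p - 4) = -3*(-4 - p) = 12 + 3*p)
D(-2, 2)*Q(70, -93) = (12 + 3*(-2))*117 = (12 - 6)*117 = 6*117 = 702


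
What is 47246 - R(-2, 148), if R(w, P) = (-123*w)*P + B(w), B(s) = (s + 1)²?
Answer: 10837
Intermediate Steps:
B(s) = (1 + s)²
R(w, P) = (1 + w)² - 123*P*w (R(w, P) = (-123*w)*P + (1 + w)² = -123*P*w + (1 + w)² = (1 + w)² - 123*P*w)
47246 - R(-2, 148) = 47246 - ((1 - 2)² - 123*148*(-2)) = 47246 - ((-1)² + 36408) = 47246 - (1 + 36408) = 47246 - 1*36409 = 47246 - 36409 = 10837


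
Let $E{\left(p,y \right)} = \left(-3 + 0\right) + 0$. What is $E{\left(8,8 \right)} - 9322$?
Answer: $-9325$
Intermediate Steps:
$E{\left(p,y \right)} = -3$ ($E{\left(p,y \right)} = -3 + 0 = -3$)
$E{\left(8,8 \right)} - 9322 = -3 - 9322 = -9325$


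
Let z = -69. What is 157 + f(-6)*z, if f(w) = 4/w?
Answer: 203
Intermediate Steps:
157 + f(-6)*z = 157 + (4/(-6))*(-69) = 157 + (4*(-⅙))*(-69) = 157 - ⅔*(-69) = 157 + 46 = 203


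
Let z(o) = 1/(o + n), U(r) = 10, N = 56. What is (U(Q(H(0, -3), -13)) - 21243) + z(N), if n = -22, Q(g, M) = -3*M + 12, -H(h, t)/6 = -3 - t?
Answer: -721921/34 ≈ -21233.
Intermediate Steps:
H(h, t) = 18 + 6*t (H(h, t) = -6*(-3 - t) = 18 + 6*t)
Q(g, M) = 12 - 3*M
z(o) = 1/(-22 + o) (z(o) = 1/(o - 22) = 1/(-22 + o))
(U(Q(H(0, -3), -13)) - 21243) + z(N) = (10 - 21243) + 1/(-22 + 56) = -21233 + 1/34 = -721921/34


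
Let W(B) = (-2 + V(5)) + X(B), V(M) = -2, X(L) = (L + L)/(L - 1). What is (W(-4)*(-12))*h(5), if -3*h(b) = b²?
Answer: -240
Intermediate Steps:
X(L) = 2*L/(-1 + L) (X(L) = (2*L)/(-1 + L) = 2*L/(-1 + L))
h(b) = -b²/3
W(B) = -4 + 2*B/(-1 + B) (W(B) = (-2 - 2) + 2*B/(-1 + B) = -4 + 2*B/(-1 + B))
(W(-4)*(-12))*h(5) = ((2*(2 - 1*(-4))/(-1 - 4))*(-12))*(-⅓*5²) = ((2*(2 + 4)/(-5))*(-12))*(-⅓*25) = ((2*(-⅕)*6)*(-12))*(-25/3) = -12/5*(-12)*(-25/3) = (144/5)*(-25/3) = -240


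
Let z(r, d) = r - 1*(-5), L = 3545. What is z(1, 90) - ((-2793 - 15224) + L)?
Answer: 14478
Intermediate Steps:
z(r, d) = 5 + r (z(r, d) = r + 5 = 5 + r)
z(1, 90) - ((-2793 - 15224) + L) = (5 + 1) - ((-2793 - 15224) + 3545) = 6 - (-18017 + 3545) = 6 - 1*(-14472) = 6 + 14472 = 14478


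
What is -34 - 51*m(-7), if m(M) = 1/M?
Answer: -187/7 ≈ -26.714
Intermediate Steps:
m(M) = 1/M
-34 - 51*m(-7) = -34 - 51/(-7) = -34 - 51*(-⅐) = -34 + 51/7 = -187/7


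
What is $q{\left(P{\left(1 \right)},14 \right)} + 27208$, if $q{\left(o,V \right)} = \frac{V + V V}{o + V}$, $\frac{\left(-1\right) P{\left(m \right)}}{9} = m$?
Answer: $27250$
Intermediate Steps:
$P{\left(m \right)} = - 9 m$
$q{\left(o,V \right)} = \frac{V + V^{2}}{V + o}$
$q{\left(P{\left(1 \right)},14 \right)} + 27208 = \frac{14 \left(1 + 14\right)}{14 - 9} + 27208 = 14 \frac{1}{14 - 9} \cdot 15 + 27208 = 14 \cdot \frac{1}{5} \cdot 15 + 27208 = 42 + 27208 = 27250$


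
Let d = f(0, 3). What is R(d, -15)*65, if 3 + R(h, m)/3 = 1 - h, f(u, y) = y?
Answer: -975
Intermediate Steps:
d = 3
R(h, m) = -6 - 3*h (R(h, m) = -9 + 3*(1 - h) = -9 + (3 - 3*h) = -6 - 3*h)
R(d, -15)*65 = (-6 - 3*3)*65 = (-6 - 9)*65 = -15*65 = -975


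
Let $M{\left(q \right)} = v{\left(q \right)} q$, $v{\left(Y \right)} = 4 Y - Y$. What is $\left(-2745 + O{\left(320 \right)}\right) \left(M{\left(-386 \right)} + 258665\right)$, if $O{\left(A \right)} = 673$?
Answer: $-1462113016$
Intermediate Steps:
$v{\left(Y \right)} = 3 Y$
$M{\left(q \right)} = 3 q^{2}$ ($M{\left(q \right)} = 3 q q = 3 q^{2}$)
$\left(-2745 + O{\left(320 \right)}\right) \left(M{\left(-386 \right)} + 258665\right) = \left(-2745 + 673\right) \left(3 \left(-386\right)^{2} + 258665\right) = - 2072 \left(3 \cdot 148996 + 258665\right) = - 2072 \left(446988 + 258665\right) = \left(-2072\right) 705653 = -1462113016$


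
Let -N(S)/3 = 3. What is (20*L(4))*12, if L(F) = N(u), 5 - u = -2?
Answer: -2160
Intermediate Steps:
u = 7 (u = 5 - 1*(-2) = 5 + 2 = 7)
N(S) = -9 (N(S) = -3*3 = -9)
L(F) = -9
(20*L(4))*12 = (20*(-9))*12 = -180*12 = -2160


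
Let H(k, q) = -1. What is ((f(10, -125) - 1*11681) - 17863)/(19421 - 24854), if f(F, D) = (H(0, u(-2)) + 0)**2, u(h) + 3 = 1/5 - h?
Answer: 29543/5433 ≈ 5.4377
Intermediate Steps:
u(h) = -14/5 - h (u(h) = -3 + (1/5 - h) = -14/5 - h)
f(F, D) = 1 (f(F, D) = (-1 + 0)**2 = (-1)**2 = 1)
((f(10, -125) - 1*11681) - 17863)/(19421 - 24854) = ((1 - 1*11681) - 17863)/(19421 - 24854) = ((1 - 11681) - 17863)/(-5433) = (-11680 - 17863)*(-1/5433) = -29543*(-1/5433) = 29543/5433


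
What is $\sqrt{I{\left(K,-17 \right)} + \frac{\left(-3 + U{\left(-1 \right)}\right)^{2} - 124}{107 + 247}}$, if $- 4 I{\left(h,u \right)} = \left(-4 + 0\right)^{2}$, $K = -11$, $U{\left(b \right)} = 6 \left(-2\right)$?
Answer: $\frac{i \sqrt{465510}}{354} \approx 1.9274 i$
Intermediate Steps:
$U{\left(b \right)} = -12$
$I{\left(h,u \right)} = -4$ ($I{\left(h,u \right)} = - \frac{\left(-4 + 0\right)^{2}}{4} = - \frac{\left(-4\right)^{2}}{4} = \left(- \frac{1}{4}\right) 16 = -4$)
$\sqrt{I{\left(K,-17 \right)} + \frac{\left(-3 + U{\left(-1 \right)}\right)^{2} - 124}{107 + 247}} = \sqrt{-4 + \frac{\left(-3 - 12\right)^{2} - 124}{107 + 247}} = \sqrt{-4 + \frac{\left(-15\right)^{2} - 124}{354}} = \sqrt{-4 + \left(225 - 124\right) \frac{1}{354}} = \sqrt{-4 + 101 \cdot \frac{1}{354}} = \sqrt{-4 + \frac{101}{354}} = \sqrt{- \frac{1315}{354}} = \frac{i \sqrt{465510}}{354}$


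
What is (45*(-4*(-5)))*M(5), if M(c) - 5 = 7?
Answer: 10800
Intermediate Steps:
M(c) = 12 (M(c) = 5 + 7 = 12)
(45*(-4*(-5)))*M(5) = (45*(-4*(-5)))*12 = (45*20)*12 = 900*12 = 10800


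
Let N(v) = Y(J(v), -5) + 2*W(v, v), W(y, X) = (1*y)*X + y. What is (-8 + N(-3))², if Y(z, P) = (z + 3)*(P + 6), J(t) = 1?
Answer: 64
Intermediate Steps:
W(y, X) = y + X*y (W(y, X) = y*X + y = X*y + y = y + X*y)
Y(z, P) = (3 + z)*(6 + P)
N(v) = 4 + 2*v*(1 + v) (N(v) = (18 + 3*(-5) + 6*1 - 5*1) + 2*(v*(1 + v)) = (18 - 15 + 6 - 5) + 2*v*(1 + v) = 4 + 2*v*(1 + v))
(-8 + N(-3))² = (-8 + (4 + 2*(-3)*(1 - 3)))² = (-8 + (4 + 2*(-3)*(-2)))² = (-8 + (4 + 12))² = (-8 + 16)² = 8² = 64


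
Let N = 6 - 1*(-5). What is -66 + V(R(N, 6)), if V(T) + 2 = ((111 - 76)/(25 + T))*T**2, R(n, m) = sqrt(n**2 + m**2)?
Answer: 105551/468 - 5495*sqrt(157)/468 ≈ 78.416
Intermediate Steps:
N = 11 (N = 6 + 5 = 11)
R(n, m) = sqrt(m**2 + n**2)
V(T) = -2 + 35*T**2/(25 + T) (V(T) = -2 + ((111 - 76)/(25 + T))*T**2 = -2 + (35/(25 + T))*T**2 = -2 + 35*T**2/(25 + T))
-66 + V(R(N, 6)) = -66 + (-50 - 2*sqrt(6**2 + 11**2) + 35*(sqrt(6**2 + 11**2))**2)/(25 + sqrt(6**2 + 11**2)) = -66 + (-50 - 2*sqrt(36 + 121) + 35*(sqrt(36 + 121))**2)/(25 + sqrt(36 + 121)) = -66 + (-50 - 2*sqrt(157) + 35*(sqrt(157))**2)/(25 + sqrt(157)) = -66 + (-50 - 2*sqrt(157) + 35*157)/(25 + sqrt(157)) = -66 + (-50 - 2*sqrt(157) + 5495)/(25 + sqrt(157)) = -66 + (5445 - 2*sqrt(157))/(25 + sqrt(157))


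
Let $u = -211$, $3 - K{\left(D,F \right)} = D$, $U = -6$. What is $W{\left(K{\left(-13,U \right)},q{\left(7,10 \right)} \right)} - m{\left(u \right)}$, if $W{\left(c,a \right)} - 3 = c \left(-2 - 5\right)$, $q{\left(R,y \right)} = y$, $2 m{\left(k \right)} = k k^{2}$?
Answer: $\frac{9393713}{2} \approx 4.6969 \cdot 10^{6}$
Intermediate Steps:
$K{\left(D,F \right)} = 3 - D$
$m{\left(k \right)} = \frac{k^{3}}{2}$ ($m{\left(k \right)} = \frac{k k^{2}}{2} = \frac{k^{3}}{2}$)
$W{\left(c,a \right)} = 3 - 7 c$ ($W{\left(c,a \right)} = 3 + c \left(-2 - 5\right) = 3 + c \left(-7\right) = 3 - 7 c$)
$W{\left(K{\left(-13,U \right)},q{\left(7,10 \right)} \right)} - m{\left(u \right)} = \left(3 - 7 \left(3 - -13\right)\right) - \frac{\left(-211\right)^{3}}{2} = \left(3 - 7 \left(3 + 13\right)\right) - \frac{1}{2} \left(-9393931\right) = \left(3 - 112\right) - - \frac{9393931}{2} = \left(3 - 112\right) + \frac{9393931}{2} = -109 + \frac{9393931}{2} = \frac{9393713}{2}$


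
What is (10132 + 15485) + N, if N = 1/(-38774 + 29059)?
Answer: 248869154/9715 ≈ 25617.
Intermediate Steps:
N = -1/9715 (N = 1/(-9715) = -1/9715 ≈ -0.00010293)
(10132 + 15485) + N = (10132 + 15485) - 1/9715 = 25617 - 1/9715 = 248869154/9715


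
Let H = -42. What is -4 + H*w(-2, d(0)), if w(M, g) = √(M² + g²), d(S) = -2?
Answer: -4 - 84*√2 ≈ -122.79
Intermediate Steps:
-4 + H*w(-2, d(0)) = -4 - 42*√((-2)² + (-2)²) = -4 - 42*√(4 + 4) = -4 - 84*√2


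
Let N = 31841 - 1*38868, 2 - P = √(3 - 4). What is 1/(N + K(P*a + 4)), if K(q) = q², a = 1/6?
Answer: -9082692/63653778913 + 1872*I/63653778913 ≈ -0.00014269 + 2.9409e-8*I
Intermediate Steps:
P = 2 - I (P = 2 - √(3 - 4) = 2 - √(-1) = 2 - I ≈ 2.0 - 1.0*I)
a = ⅙ ≈ 0.16667
N = -7027 (N = 31841 - 38868 = -7027)
1/(N + K(P*a + 4)) = 1/(-7027 + ((2 - I)*(⅙) + 4)²) = 1/(-7027 + ((⅓ - I/6) + 4)²) = 1/(-7027 + (13/3 - I/6)²)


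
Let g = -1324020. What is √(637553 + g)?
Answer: I*√686467 ≈ 828.53*I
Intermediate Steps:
√(637553 + g) = √(637553 - 1324020) = √(-686467) = I*√686467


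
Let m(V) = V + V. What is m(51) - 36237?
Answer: -36135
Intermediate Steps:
m(V) = 2*V
m(51) - 36237 = 2*51 - 36237 = 102 - 36237 = -36135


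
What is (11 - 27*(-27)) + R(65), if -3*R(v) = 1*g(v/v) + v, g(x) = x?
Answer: 718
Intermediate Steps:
R(v) = -⅓ - v/3 (R(v) = -(1*(v/v) + v)/3 = -(1*1 + v)/3 = -(1 + v)/3 = -⅓ - v/3)
(11 - 27*(-27)) + R(65) = (11 - 27*(-27)) + (-⅓ - ⅓*65) = (11 + 729) + (-⅓ - 65/3) = 740 - 22 = 718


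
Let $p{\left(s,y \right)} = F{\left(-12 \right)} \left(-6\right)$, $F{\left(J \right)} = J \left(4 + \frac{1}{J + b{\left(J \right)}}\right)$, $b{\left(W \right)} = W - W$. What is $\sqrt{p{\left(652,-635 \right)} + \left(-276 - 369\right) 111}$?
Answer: $i \sqrt{71313} \approx 267.04 i$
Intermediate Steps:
$b{\left(W \right)} = 0$
$F{\left(J \right)} = J \left(4 + \frac{1}{J}\right)$ ($F{\left(J \right)} = J \left(4 + \frac{1}{J + 0}\right) = J \left(4 + \frac{1}{J}\right)$)
$p{\left(s,y \right)} = 282$ ($p{\left(s,y \right)} = \left(1 + 4 \left(-12\right)\right) \left(-6\right) = \left(1 - 48\right) \left(-6\right) = \left(-47\right) \left(-6\right) = 282$)
$\sqrt{p{\left(652,-635 \right)} + \left(-276 - 369\right) 111} = \sqrt{282 + \left(-276 - 369\right) 111} = \sqrt{282 - 71595} = \sqrt{-71313} = i \sqrt{71313}$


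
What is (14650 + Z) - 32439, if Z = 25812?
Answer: 8023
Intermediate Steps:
(14650 + Z) - 32439 = (14650 + 25812) - 32439 = 40462 - 32439 = 8023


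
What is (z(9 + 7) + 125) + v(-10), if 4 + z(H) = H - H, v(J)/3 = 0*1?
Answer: 121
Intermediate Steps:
v(J) = 0 (v(J) = 3*(0*1) = 3*0 = 0)
z(H) = -4 (z(H) = -4 + (H - H) = -4 + 0 = -4)
(z(9 + 7) + 125) + v(-10) = (-4 + 125) + 0 = 121 + 0 = 121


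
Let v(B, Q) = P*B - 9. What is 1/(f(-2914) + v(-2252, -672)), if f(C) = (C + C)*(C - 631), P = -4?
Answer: 1/20669259 ≈ 4.8381e-8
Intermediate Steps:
v(B, Q) = -9 - 4*B (v(B, Q) = -4*B - 9 = -9 - 4*B)
f(C) = 2*C*(-631 + C) (f(C) = (2*C)*(-631 + C) = 2*C*(-631 + C))
1/(f(-2914) + v(-2252, -672)) = 1/(2*(-2914)*(-631 - 2914) + (-9 - 4*(-2252))) = 1/(2*(-2914)*(-3545) + (-9 + 9008)) = 1/(20660260 + 8999) = 1/20669259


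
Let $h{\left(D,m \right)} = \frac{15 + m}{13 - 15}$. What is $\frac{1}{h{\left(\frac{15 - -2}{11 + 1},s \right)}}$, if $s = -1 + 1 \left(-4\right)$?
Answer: $- \frac{1}{5} \approx -0.2$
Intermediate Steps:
$s = -5$ ($s = -1 - 4 = -5$)
$h{\left(D,m \right)} = - \frac{15}{2} - \frac{m}{2}$ ($h{\left(D,m \right)} = \frac{15 + m}{-2} = \left(15 + m\right) \left(- \frac{1}{2}\right) = - \frac{15}{2} - \frac{m}{2}$)
$\frac{1}{h{\left(\frac{15 - -2}{11 + 1},s \right)}} = \frac{1}{- \frac{15}{2} - - \frac{5}{2}} = \frac{1}{- \frac{15}{2} + \frac{5}{2}} = \frac{1}{-5} = - \frac{1}{5}$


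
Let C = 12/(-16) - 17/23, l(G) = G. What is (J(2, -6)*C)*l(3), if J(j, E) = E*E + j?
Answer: -7809/46 ≈ -169.76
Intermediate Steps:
C = -137/92 (C = 12*(-1/16) - 17*1/23 = -¾ - 17/23 = -137/92 ≈ -1.4891)
J(j, E) = j + E² (J(j, E) = E² + j = j + E²)
(J(2, -6)*C)*l(3) = ((2 + (-6)²)*(-137/92))*3 = ((2 + 36)*(-137/92))*3 = (38*(-137/92))*3 = -2603/46*3 = -7809/46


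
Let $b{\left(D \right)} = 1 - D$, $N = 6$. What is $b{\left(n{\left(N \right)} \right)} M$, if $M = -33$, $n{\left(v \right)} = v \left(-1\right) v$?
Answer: $-1221$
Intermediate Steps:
$n{\left(v \right)} = - v^{2}$ ($n{\left(v \right)} = - v v = - v^{2}$)
$b{\left(n{\left(N \right)} \right)} M = \left(1 - - 6^{2}\right) \left(-33\right) = \left(1 - \left(-1\right) 36\right) \left(-33\right) = \left(1 - -36\right) \left(-33\right) = \left(1 + 36\right) \left(-33\right) = 37 \left(-33\right) = -1221$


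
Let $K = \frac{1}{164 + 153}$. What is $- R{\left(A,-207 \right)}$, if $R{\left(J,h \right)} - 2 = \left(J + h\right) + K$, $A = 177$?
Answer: $\frac{8875}{317} \approx 27.997$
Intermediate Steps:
$K = \frac{1}{317} \approx 0.0031546$
$R{\left(J,h \right)} = \frac{635}{317} + J + h$ ($R{\left(J,h \right)} = 2 + \left(\left(J + h\right) + \frac{1}{317}\right) = 2 + \left(\frac{1}{317} + J + h\right) = \frac{635}{317} + J + h$)
$- R{\left(A,-207 \right)} = - (\frac{635}{317} + 177 - 207) = \left(-1\right) \left(- \frac{8875}{317}\right) = \frac{8875}{317}$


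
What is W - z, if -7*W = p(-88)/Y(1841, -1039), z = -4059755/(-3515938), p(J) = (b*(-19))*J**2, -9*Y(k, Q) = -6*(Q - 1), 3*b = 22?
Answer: -357505412853/1599751790 ≈ -223.48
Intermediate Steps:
b = 22/3 (b = (1/3)*22 = 22/3 ≈ 7.3333)
Y(k, Q) = -2/3 + 2*Q/3 (Y(k, Q) = -(-2)*(Q - 1)/3 = -(-2)*(-1 + Q)/3 = -(6 - 6*Q)/9 = -2/3 + 2*Q/3)
p(J) = -418*J**2/3 (p(J) = ((22/3)*(-19))*J**2 = -418*J**2/3)
z = 4059755/3515938 (z = -4059755*(-1/3515938) = 4059755/3515938 ≈ 1.1547)
W = -101156/455 (W = -(-418/3*(-88)**2)/(7*(-2/3 + (2/3)*(-1039))) = -(-418/3*7744)/(7*(-2/3 - 2078/3)) = -(-3236992)/(21*(-2080/3)) = -(-3236992)*(-3)/(21*2080) = -1/7*101156/65 = -101156/455 ≈ -222.32)
W - z = -101156/455 - 1*4059755/3515938 = -101156/455 - 4059755/3515938 = -357505412853/1599751790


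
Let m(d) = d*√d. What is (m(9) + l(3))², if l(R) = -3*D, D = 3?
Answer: 324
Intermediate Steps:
m(d) = d^(3/2)
l(R) = -9 (l(R) = -3*3 = -9)
(m(9) + l(3))² = (9^(3/2) - 9)² = (27 - 9)² = 18² = 324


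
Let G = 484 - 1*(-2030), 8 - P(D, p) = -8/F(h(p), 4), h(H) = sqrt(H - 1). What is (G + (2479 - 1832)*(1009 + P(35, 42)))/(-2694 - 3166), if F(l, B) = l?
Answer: -660513/5860 - 1294*sqrt(41)/60065 ≈ -112.85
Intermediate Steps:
h(H) = sqrt(-1 + H)
P(D, p) = 8 + 8/sqrt(-1 + p) (P(D, p) = 8 - (-8)/(sqrt(-1 + p)) = 8 - (-8)/sqrt(-1 + p) = 8 + 8/sqrt(-1 + p))
G = 2514 (G = 484 + 2030 = 2514)
(G + (2479 - 1832)*(1009 + P(35, 42)))/(-2694 - 3166) = (2514 + (2479 - 1832)*(1009 + (8 + 8/sqrt(-1 + 42))))/(-2694 - 3166) = (2514 + 647*(1009 + (8 + 8/sqrt(41))))/(-5860) = (2514 + 647*(1009 + (8 + 8*(sqrt(41)/41))))*(-1/5860) = (2514 + 647*(1009 + (8 + 8*sqrt(41)/41)))*(-1/5860) = (2514 + 647*(1017 + 8*sqrt(41)/41))*(-1/5860) = (2514 + (657999 + 5176*sqrt(41)/41))*(-1/5860) = (660513 + 5176*sqrt(41)/41)*(-1/5860) = -660513/5860 - 1294*sqrt(41)/60065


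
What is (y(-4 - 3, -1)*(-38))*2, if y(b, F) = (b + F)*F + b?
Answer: -76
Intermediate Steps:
y(b, F) = b + F*(F + b) (y(b, F) = (F + b)*F + b = F*(F + b) + b = b + F*(F + b))
(y(-4 - 3, -1)*(-38))*2 = (((-4 - 3) + (-1)² - (-4 - 3))*(-38))*2 = ((-7 + 1 - 1*(-7))*(-38))*2 = ((-7 + 1 + 7)*(-38))*2 = (1*(-38))*2 = -38*2 = -76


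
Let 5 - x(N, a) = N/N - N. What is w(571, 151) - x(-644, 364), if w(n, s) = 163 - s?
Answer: 652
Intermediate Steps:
x(N, a) = 4 + N (x(N, a) = 5 - (N/N - N) = 5 - (1 - N) = 5 + (-1 + N) = 4 + N)
w(571, 151) - x(-644, 364) = (163 - 1*151) - (4 - 644) = (163 - 151) - 1*(-640) = 12 + 640 = 652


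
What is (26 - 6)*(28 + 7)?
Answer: 700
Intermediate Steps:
(26 - 6)*(28 + 7) = 20*35 = 700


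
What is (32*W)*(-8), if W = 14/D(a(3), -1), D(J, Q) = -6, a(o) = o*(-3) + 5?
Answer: 1792/3 ≈ 597.33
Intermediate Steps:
a(o) = 5 - 3*o (a(o) = -3*o + 5 = 5 - 3*o)
W = -7/3 (W = 14/(-6) = 14*(-⅙) = -7/3 ≈ -2.3333)
(32*W)*(-8) = (32*(-7/3))*(-8) = -224/3*(-8) = 1792/3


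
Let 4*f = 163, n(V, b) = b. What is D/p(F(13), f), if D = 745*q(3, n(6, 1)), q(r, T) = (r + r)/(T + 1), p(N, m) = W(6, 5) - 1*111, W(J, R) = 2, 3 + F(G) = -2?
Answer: -2235/109 ≈ -20.505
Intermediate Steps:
F(G) = -5 (F(G) = -3 - 2 = -5)
f = 163/4 (f = (1/4)*163 = 163/4 ≈ 40.750)
p(N, m) = -109 (p(N, m) = 2 - 1*111 = 2 - 111 = -109)
q(r, T) = 2*r/(1 + T) (q(r, T) = (2*r)/(1 + T) = 2*r/(1 + T))
D = 2235 (D = 745*(2*3/(1 + 1)) = 745*(2*3/2) = 745*(2*3*(1/2)) = 745*3 = 2235)
D/p(F(13), f) = 2235/(-109) = 2235*(-1/109) = -2235/109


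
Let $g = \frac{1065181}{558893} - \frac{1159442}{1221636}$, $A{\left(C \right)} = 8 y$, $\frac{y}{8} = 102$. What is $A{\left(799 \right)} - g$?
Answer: $\frac{2228214442687067}{341381904474} \approx 6527.0$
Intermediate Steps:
$y = 816$ ($y = 8 \cdot 102 = 816$)
$A{\left(C \right)} = 6528$ ($A{\left(C \right)} = 8 \cdot 816 = 6528$)
$g = \frac{326629719205}{341381904474}$ ($g = 1065181 \cdot \frac{1}{558893} - \frac{579721}{610818} = \frac{1065181}{558893} - \frac{579721}{610818} = \frac{326629719205}{341381904474} \approx 0.95679$)
$A{\left(799 \right)} - g = 6528 - \frac{326629719205}{341381904474} = \frac{2228214442687067}{341381904474}$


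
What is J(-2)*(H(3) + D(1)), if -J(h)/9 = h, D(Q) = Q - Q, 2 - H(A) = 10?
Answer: -144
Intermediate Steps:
H(A) = -8 (H(A) = 2 - 1*10 = 2 - 10 = -8)
D(Q) = 0
J(h) = -9*h
J(-2)*(H(3) + D(1)) = (-9*(-2))*(-8 + 0) = 18*(-8) = -144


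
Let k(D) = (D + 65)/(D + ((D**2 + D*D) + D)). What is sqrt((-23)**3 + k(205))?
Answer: I*sqrt(867931694930)/8446 ≈ 110.3*I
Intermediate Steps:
k(D) = (65 + D)/(2*D + 2*D**2) (k(D) = (65 + D)/(D + ((D**2 + D**2) + D)) = (65 + D)/(D + (2*D**2 + D)) = (65 + D)/(D + (D + 2*D**2)) = (65 + D)/(2*D + 2*D**2))
sqrt((-23)**3 + k(205)) = sqrt((-23)**3 + (1/2)*(65 + 205)/(205*(1 + 205))) = sqrt(-12167 + (1/2)*(1/205)*270/206) = sqrt(-12167 + (1/2)*(1/205)*(1/206)*270) = sqrt(-12167 + 27/8446) = sqrt(-102762455/8446) = I*sqrt(867931694930)/8446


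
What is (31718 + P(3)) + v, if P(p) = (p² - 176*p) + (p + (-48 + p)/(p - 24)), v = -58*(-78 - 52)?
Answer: 271209/7 ≈ 38744.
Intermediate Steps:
v = 7540 (v = -58*(-130) = 7540)
P(p) = p² - 175*p + (-48 + p)/(-24 + p) (P(p) = (p² - 176*p) + (p + (-48 + p)/(-24 + p)) = p² - 175*p + (-48 + p)/(-24 + p))
(31718 + P(3)) + v = (31718 + (-48 + 3³ - 199*3² + 4201*3)/(-24 + 3)) + 7540 = (31718 + (-48 + 27 - 199*9 + 12603)/(-21)) + 7540 = (31718 - (-48 + 27 - 1791 + 12603)/21) + 7540 = (31718 - 1/21*10791) + 7540 = (31718 - 3597/7) + 7540 = 218429/7 + 7540 = 271209/7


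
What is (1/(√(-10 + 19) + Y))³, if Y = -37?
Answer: -1/39304 ≈ -2.5443e-5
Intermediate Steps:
(1/(√(-10 + 19) + Y))³ = (1/(√(-10 + 19) - 37))³ = (1/(√9 - 37))³ = (1/(3 - 37))³ = (1/(-34))³ = (-1/34)³ = -1/39304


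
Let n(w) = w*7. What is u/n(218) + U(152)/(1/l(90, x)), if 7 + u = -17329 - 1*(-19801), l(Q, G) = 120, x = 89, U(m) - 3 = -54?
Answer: -9336655/1526 ≈ -6118.4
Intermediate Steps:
U(m) = -51 (U(m) = 3 - 54 = -51)
n(w) = 7*w
u = 2465 (u = -7 + (-17329 - 1*(-19801)) = -7 + (-17329 + 19801) = -7 + 2472 = 2465)
u/n(218) + U(152)/(1/l(90, x)) = 2465/((7*218)) - 51/(1/120) = 2465/1526 - 51/1/120 = 2465*(1/1526) - 51*120 = 2465/1526 - 6120 = -9336655/1526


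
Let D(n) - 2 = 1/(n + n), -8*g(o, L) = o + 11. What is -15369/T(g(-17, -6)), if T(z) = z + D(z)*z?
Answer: -61476/11 ≈ -5588.7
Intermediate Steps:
g(o, L) = -11/8 - o/8 (g(o, L) = -(o + 11)/8 = -(11 + o)/8 = -11/8 - o/8)
D(n) = 2 + 1/(2*n) (D(n) = 2 + 1/(n + n) = 2 + 1/(2*n))
T(z) = z + z*(2 + 1/(2*z)) (T(z) = z + (2 + 1/(2*z))*z = z + z*(2 + 1/(2*z)))
-15369/T(g(-17, -6)) = -15369/(½ + 3*(-11/8 - ⅛*(-17))) = -15369/(½ + 3*(-11/8 + 17/8)) = -15369/(½ + 3*(¾)) = -15369/(½ + 9/4) = -15369/11/4 = -15369*4/11 = -1*61476/11 = -61476/11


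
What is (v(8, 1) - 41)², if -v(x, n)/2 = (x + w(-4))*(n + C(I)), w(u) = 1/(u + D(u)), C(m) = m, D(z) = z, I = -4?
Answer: 625/16 ≈ 39.063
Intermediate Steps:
w(u) = 1/(2*u) (w(u) = 1/(u + u) = 1/(2*u))
v(x, n) = -2*(-4 + n)*(-⅛ + x) (v(x, n) = -2*(x + (½)/(-4))*(n - 4) = -2*(x + (½)*(-¼))*(-4 + n) = -2*(x - ⅛)*(-4 + n) = -2*(-⅛ + x)*(-4 + n) = -2*(-4 + n)*(-⅛ + x))
(v(8, 1) - 41)² = ((-1 + 8*8 + (¼)*1 - 2*1*8) - 41)² = ((-1 + 64 + ¼ - 16) - 41)² = (189/4 - 41)² = (25/4)² = 625/16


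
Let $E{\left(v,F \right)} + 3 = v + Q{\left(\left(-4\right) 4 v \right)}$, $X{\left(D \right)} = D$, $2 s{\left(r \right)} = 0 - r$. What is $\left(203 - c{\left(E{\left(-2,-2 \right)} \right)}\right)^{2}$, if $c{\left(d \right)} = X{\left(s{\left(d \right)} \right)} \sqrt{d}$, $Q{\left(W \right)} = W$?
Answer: $\frac{184519}{4} + 16443 \sqrt{3} \approx 74610.0$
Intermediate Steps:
$s{\left(r \right)} = - \frac{r}{2}$ ($s{\left(r \right)} = \frac{0 - r}{2} = \frac{\left(-1\right) r}{2} = - \frac{r}{2}$)
$E{\left(v,F \right)} = -3 - 15 v$ ($E{\left(v,F \right)} = -3 + \left(v + \left(-4\right) 4 v\right) = -3 + \left(v - 16 v\right) = -3 - 15 v$)
$c{\left(d \right)} = - \frac{d^{\frac{3}{2}}}{2}$ ($c{\left(d \right)} = - \frac{d}{2} \sqrt{d} = - \frac{d^{\frac{3}{2}}}{2}$)
$\left(203 - c{\left(E{\left(-2,-2 \right)} \right)}\right)^{2} = \left(203 - - \frac{\left(-3 - -30\right)^{\frac{3}{2}}}{2}\right)^{2} = \left(203 - - \frac{\left(-3 + 30\right)^{\frac{3}{2}}}{2}\right)^{2} = \left(203 - - \frac{27^{\frac{3}{2}}}{2}\right)^{2} = \left(203 - - \frac{81 \sqrt{3}}{2}\right)^{2} = \left(203 + \frac{81 \sqrt{3}}{2}\right)^{2}$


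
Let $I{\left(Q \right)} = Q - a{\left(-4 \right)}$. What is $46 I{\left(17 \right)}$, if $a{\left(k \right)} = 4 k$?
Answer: $1518$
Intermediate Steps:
$I{\left(Q \right)} = 16 + Q$ ($I{\left(Q \right)} = Q - 4 \left(-4\right) = Q - -16 = Q + 16 = 16 + Q$)
$46 I{\left(17 \right)} = 46 \left(16 + 17\right) = 46 \cdot 33 = 1518$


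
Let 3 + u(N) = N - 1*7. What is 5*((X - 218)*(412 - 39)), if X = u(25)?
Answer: -378595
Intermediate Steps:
u(N) = -10 + N (u(N) = -3 + (N - 1*7) = -3 + (N - 7) = -3 + (-7 + N) = -10 + N)
X = 15 (X = -10 + 25 = 15)
5*((X - 218)*(412 - 39)) = 5*((15 - 218)*(412 - 39)) = 5*(-203*373) = 5*(-75719) = -378595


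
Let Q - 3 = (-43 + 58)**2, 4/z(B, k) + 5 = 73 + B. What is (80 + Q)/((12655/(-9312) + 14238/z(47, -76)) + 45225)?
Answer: 2868096/4232919905 ≈ 0.00067757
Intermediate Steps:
z(B, k) = 4/(68 + B) (z(B, k) = 4/(-5 + (73 + B)) = 4/(68 + B))
Q = 228 (Q = 3 + (-43 + 58)**2 = 3 + 15**2 = 3 + 225 = 228)
(80 + Q)/((12655/(-9312) + 14238/z(47, -76)) + 45225) = (80 + 228)/((12655/(-9312) + 14238/((4/(68 + 47)))) + 45225) = 308/((12655*(-1/9312) + 14238/((4/115))) + 45225) = 308/((-12655/9312 + 14238/((4*(1/115)))) + 45225) = 308/((-12655/9312 + 14238/(4/115)) + 45225) = 308/((-12655/9312 + 14238*(115/4)) + 45225) = 308/((-12655/9312 + 818685/2) + 45225) = 308/(3811784705/9312 + 45225) = 308/(4232919905/9312) = 308*(9312/4232919905) = 2868096/4232919905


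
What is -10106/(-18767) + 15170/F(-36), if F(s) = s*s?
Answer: 148896383/12161016 ≈ 12.244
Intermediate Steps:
F(s) = s**2
-10106/(-18767) + 15170/F(-36) = -10106/(-18767) + 15170/((-36)**2) = -10106*(-1/18767) + 15170/1296 = 10106/18767 + 15170*(1/1296) = 10106/18767 + 7585/648 = 148896383/12161016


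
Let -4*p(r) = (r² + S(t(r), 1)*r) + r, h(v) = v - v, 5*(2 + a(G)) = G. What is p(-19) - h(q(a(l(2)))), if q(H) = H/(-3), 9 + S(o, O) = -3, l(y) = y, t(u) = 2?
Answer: -285/2 ≈ -142.50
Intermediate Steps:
S(o, O) = -12 (S(o, O) = -9 - 3 = -12)
a(G) = -2 + G/5
q(H) = -H/3 (q(H) = H*(-⅓) = -H/3)
h(v) = 0
p(r) = -r²/4 + 11*r/4 (p(r) = -((r² - 12*r) + r)/4 = -(r² - 11*r)/4 = -r²/4 + 11*r/4)
p(-19) - h(q(a(l(2)))) = (¼)*(-19)*(11 - 1*(-19)) - 1*0 = (¼)*(-19)*(11 + 19) + 0 = (¼)*(-19)*30 + 0 = -285/2 + 0 = -285/2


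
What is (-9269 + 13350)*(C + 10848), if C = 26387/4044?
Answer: 179138347619/4044 ≈ 4.4297e+7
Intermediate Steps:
C = 26387/4044 (C = 26387*(1/4044) = 26387/4044 ≈ 6.5250)
(-9269 + 13350)*(C + 10848) = (-9269 + 13350)*(26387/4044 + 10848) = 4081*(43895699/4044) = 179138347619/4044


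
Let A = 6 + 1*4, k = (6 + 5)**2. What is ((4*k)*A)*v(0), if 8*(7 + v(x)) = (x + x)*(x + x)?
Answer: -33880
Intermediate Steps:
k = 121 (k = 11**2 = 121)
A = 10 (A = 6 + 4 = 10)
v(x) = -7 + x**2/2 (v(x) = -7 + ((x + x)*(x + x))/8 = -7 + ((2*x)*(2*x))/8 = -7 + (4*x**2)/8 = -7 + x**2/2)
((4*k)*A)*v(0) = ((4*121)*10)*(-7 + (1/2)*0**2) = (484*10)*(-7 + (1/2)*0) = 4840*(-7 + 0) = 4840*(-7) = -33880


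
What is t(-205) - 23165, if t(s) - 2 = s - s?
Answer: -23163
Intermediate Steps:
t(s) = 2 (t(s) = 2 + (s - s) = 2 + 0 = 2)
t(-205) - 23165 = 2 - 23165 = -23163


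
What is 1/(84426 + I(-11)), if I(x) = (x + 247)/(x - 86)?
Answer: 97/8189086 ≈ 1.1845e-5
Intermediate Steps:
I(x) = (247 + x)/(-86 + x)
1/(84426 + I(-11)) = 1/(84426 + (247 - 11)/(-86 - 11)) = 1/(84426 + 236/(-97)) = 1/(84426 - 1/97*236) = 1/(84426 - 236/97) = 1/(8189086/97) = 97/8189086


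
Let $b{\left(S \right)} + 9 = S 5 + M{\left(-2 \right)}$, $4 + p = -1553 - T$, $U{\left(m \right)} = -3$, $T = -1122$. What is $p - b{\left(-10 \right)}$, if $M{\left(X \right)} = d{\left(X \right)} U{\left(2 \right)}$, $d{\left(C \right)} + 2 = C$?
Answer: $-388$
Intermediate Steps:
$d{\left(C \right)} = -2 + C$
$M{\left(X \right)} = 6 - 3 X$ ($M{\left(X \right)} = \left(-2 + X\right) \left(-3\right) = 6 - 3 X$)
$p = -435$ ($p = -4 - 431 = -435$)
$b{\left(S \right)} = 3 + 5 S$ ($b{\left(S \right)} = -9 + \left(S 5 + \left(6 - -6\right)\right) = -9 + \left(5 S + \left(6 + 6\right)\right) = -9 + \left(5 S + 12\right) = -9 + \left(12 + 5 S\right) = 3 + 5 S$)
$p - b{\left(-10 \right)} = -435 - \left(3 + 5 \left(-10\right)\right) = -435 - \left(3 - 50\right) = -435 - -47 = -435 + 47 = -388$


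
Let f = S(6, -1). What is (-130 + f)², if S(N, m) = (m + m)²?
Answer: 15876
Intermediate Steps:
S(N, m) = 4*m² (S(N, m) = (2*m)² = 4*m²)
f = 4 (f = 4*(-1)² = 4*1 = 4)
(-130 + f)² = (-130 + 4)² = (-126)² = 15876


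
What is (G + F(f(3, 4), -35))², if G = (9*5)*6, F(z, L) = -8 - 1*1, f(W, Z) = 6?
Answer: 68121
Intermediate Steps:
F(z, L) = -9 (F(z, L) = -8 - 1 = -9)
G = 270 (G = 45*6 = 270)
(G + F(f(3, 4), -35))² = (270 - 9)² = 261² = 68121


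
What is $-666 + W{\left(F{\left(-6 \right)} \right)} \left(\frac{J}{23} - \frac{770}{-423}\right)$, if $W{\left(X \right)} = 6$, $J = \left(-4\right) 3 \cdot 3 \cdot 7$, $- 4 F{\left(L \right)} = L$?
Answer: $- \frac{2337610}{3243} \approx -720.82$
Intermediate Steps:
$F{\left(L \right)} = - \frac{L}{4}$
$J = -252$ ($J = \left(-12\right) 3 \cdot 7 = \left(-36\right) 7 = -252$)
$-666 + W{\left(F{\left(-6 \right)} \right)} \left(\frac{J}{23} - \frac{770}{-423}\right) = -666 + 6 \left(- \frac{252}{23} - \frac{770}{-423}\right) = -666 + 6 \left(\left(-252\right) \frac{1}{23} - - \frac{770}{423}\right) = -666 + 6 \left(- \frac{252}{23} + \frac{770}{423}\right) = -666 + 6 \left(- \frac{88886}{9729}\right) = -666 - \frac{177772}{3243} = - \frac{2337610}{3243}$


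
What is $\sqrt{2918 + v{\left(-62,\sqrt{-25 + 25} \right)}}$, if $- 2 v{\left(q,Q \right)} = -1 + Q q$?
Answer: $\frac{\sqrt{11674}}{2} \approx 54.023$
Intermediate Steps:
$v{\left(q,Q \right)} = \frac{1}{2} - \frac{Q q}{2}$ ($v{\left(q,Q \right)} = - \frac{-1 + Q q}{2} = \frac{1}{2} - \frac{Q q}{2}$)
$\sqrt{2918 + v{\left(-62,\sqrt{-25 + 25} \right)}} = \sqrt{2918 + \left(\frac{1}{2} - \frac{1}{2} \sqrt{-25 + 25} \left(-62\right)\right)} = \sqrt{2918 + \left(\frac{1}{2} - \frac{1}{2} \sqrt{0} \left(-62\right)\right)} = \sqrt{2918 + \left(\frac{1}{2} - 0 \left(-62\right)\right)} = \sqrt{2918 + \left(\frac{1}{2} + 0\right)} = \sqrt{2918 + \frac{1}{2}} = \sqrt{\frac{5837}{2}} = \frac{\sqrt{11674}}{2}$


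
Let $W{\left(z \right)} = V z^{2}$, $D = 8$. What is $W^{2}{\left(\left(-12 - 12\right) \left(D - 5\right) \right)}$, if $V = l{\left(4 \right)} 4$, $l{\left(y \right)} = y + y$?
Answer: $27518828544$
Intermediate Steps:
$l{\left(y \right)} = 2 y$
$V = 32$ ($V = 2 \cdot 4 \cdot 4 = 8 \cdot 4 = 32$)
$W{\left(z \right)} = 32 z^{2}$
$W^{2}{\left(\left(-12 - 12\right) \left(D - 5\right) \right)} = \left(32 \left(\left(-12 - 12\right) \left(8 - 5\right)\right)^{2}\right)^{2} = \left(32 \left(\left(-24\right) 3\right)^{2}\right)^{2} = \left(32 \left(-72\right)^{2}\right)^{2} = \left(32 \cdot 5184\right)^{2} = 165888^{2} = 27518828544$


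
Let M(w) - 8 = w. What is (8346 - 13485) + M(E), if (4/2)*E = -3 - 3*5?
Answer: -5140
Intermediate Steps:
E = -9 (E = (-3 - 3*5)/2 = (-3 - 15)/2 = (½)*(-18) = -9)
M(w) = 8 + w
(8346 - 13485) + M(E) = (8346 - 13485) + (8 - 9) = -5139 - 1 = -5140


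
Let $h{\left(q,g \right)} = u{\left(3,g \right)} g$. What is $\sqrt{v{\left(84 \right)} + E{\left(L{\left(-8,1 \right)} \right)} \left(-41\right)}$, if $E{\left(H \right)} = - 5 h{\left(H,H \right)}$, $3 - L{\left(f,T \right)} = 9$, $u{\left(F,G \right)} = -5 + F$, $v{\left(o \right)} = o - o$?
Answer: $2 \sqrt{615} \approx 49.598$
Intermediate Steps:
$v{\left(o \right)} = 0$
$L{\left(f,T \right)} = -6$ ($L{\left(f,T \right)} = 3 - 9 = -6$)
$h{\left(q,g \right)} = - 2 g$ ($h{\left(q,g \right)} = \left(-5 + 3\right) g = - 2 g$)
$E{\left(H \right)} = 10 H$ ($E{\left(H \right)} = - 5 \left(- 2 H\right) = 10 H$)
$\sqrt{v{\left(84 \right)} + E{\left(L{\left(-8,1 \right)} \right)} \left(-41\right)} = \sqrt{0 + 10 \left(-6\right) \left(-41\right)} = \sqrt{0 - -2460} = \sqrt{0 + 2460} = \sqrt{2460} = 2 \sqrt{615}$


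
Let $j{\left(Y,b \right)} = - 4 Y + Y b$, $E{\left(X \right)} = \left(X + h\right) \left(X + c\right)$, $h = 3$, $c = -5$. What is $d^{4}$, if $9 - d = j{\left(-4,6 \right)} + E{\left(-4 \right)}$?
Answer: $4096$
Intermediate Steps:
$E{\left(X \right)} = \left(-5 + X\right) \left(3 + X\right)$ ($E{\left(X \right)} = \left(X + 3\right) \left(X - 5\right) = \left(3 + X\right) \left(-5 + X\right) = \left(-5 + X\right) \left(3 + X\right)$)
$d = 8$ ($d = 9 - \left(- 4 \left(-4 + 6\right) - \left(7 - 16\right)\right) = 9 - \left(\left(-4\right) 2 + \left(-15 + 16 + 8\right)\right) = 9 - \left(-8 + 9\right) = 9 - 1 = 8$)
$d^{4} = 8^{4} = 4096$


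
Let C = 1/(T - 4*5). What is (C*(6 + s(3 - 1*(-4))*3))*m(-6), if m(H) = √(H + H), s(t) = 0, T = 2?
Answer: -2*I*√3/3 ≈ -1.1547*I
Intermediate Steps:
m(H) = √2*√H (m(H) = √(2*H) = √2*√H)
C = -1/18 (C = 1/(2 - 4*5) = 1/(2 - 20) = 1/(-18) = -1/18 ≈ -0.055556)
(C*(6 + s(3 - 1*(-4))*3))*m(-6) = (-(6 + 0*3)/18)*(√2*√(-6)) = (-(6 + 0)/18)*(√2*(I*√6)) = (-1/18*6)*(2*I*√3) = -2*I*√3/3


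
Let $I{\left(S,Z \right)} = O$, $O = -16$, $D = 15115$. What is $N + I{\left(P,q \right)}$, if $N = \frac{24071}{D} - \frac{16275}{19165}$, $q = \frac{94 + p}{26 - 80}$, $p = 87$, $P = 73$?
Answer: $- \frac{883907902}{57935795} \approx -15.257$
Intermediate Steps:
$q = - \frac{181}{54}$ ($q = \frac{94 + 87}{26 - 80} = \frac{181}{-54} = 181 \left(- \frac{1}{54}\right) = - \frac{181}{54} \approx -3.3519$)
$I{\left(S,Z \right)} = -16$
$N = \frac{43064818}{57935795}$ ($N = \frac{24071}{15115} - \frac{16275}{19165} = 24071 \cdot \frac{1}{15115} - \frac{3255}{3833} = \frac{24071}{15115} - \frac{3255}{3833} = \frac{43064818}{57935795} \approx 0.74332$)
$N + I{\left(P,q \right)} = \frac{43064818}{57935795} - 16 = - \frac{883907902}{57935795}$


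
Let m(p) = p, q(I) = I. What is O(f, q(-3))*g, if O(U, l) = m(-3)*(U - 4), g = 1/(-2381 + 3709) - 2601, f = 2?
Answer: -10362381/664 ≈ -15606.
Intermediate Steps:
g = -3454127/1328 (g = 1/1328 - 2601 = -3454127/1328 ≈ -2601.0)
O(U, l) = 12 - 3*U (O(U, l) = -3*(U - 4) = -3*(-4 + U) = 12 - 3*U)
O(f, q(-3))*g = (12 - 3*2)*(-3454127/1328) = (12 - 6)*(-3454127/1328) = 6*(-3454127/1328) = -10362381/664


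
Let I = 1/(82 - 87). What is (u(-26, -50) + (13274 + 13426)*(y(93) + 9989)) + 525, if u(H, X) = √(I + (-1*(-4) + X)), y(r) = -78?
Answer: 264624225 + I*√1155/5 ≈ 2.6462e+8 + 6.7971*I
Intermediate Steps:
I = -⅕ (I = 1/(-5) = -⅕ ≈ -0.20000)
u(H, X) = √(19/5 + X) (u(H, X) = √(-⅕ + (-1*(-4) + X)) = √(-⅕ + (4 + X)) = √(19/5 + X))
(u(-26, -50) + (13274 + 13426)*(y(93) + 9989)) + 525 = (√(95 + 25*(-50))/5 + (13274 + 13426)*(-78 + 9989)) + 525 = (√(95 - 1250)/5 + 26700*9911) + 525 = (√(-1155)/5 + 264623700) + 525 = ((I*√1155)/5 + 264623700) + 525 = (I*√1155/5 + 264623700) + 525 = (264623700 + I*√1155/5) + 525 = 264624225 + I*√1155/5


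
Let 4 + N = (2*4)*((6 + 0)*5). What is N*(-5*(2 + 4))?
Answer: -7080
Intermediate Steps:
N = 236 (N = -4 + (2*4)*((6 + 0)*5) = -4 + 8*(6*5) = -4 + 8*30 = -4 + 240 = 236)
N*(-5*(2 + 4)) = 236*(-5*(2 + 4)) = 236*(-5*6) = 236*(-30) = -7080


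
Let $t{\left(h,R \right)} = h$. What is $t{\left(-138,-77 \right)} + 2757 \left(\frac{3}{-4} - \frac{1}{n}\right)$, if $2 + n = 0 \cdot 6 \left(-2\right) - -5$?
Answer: $- \frac{12499}{4} \approx -3124.8$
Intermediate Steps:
$n = 3$ ($n = -2 + \left(0 \cdot 6 \left(-2\right) - -5\right) = -2 + \left(0 \left(-2\right) + 5\right) = -2 + \left(0 + 5\right) = -2 + 5 = 3$)
$t{\left(-138,-77 \right)} + 2757 \left(\frac{3}{-4} - \frac{1}{n}\right) = -138 + 2757 \left(\frac{3}{-4} - \frac{1}{3}\right) = -138 + 2757 \left(3 \left(- \frac{1}{4}\right) - \frac{1}{3}\right) = -138 + 2757 \left(- \frac{3}{4} - \frac{1}{3}\right) = -138 + 2757 \left(- \frac{13}{12}\right) = -138 - \frac{11947}{4} = - \frac{12499}{4}$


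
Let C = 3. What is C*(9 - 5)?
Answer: 12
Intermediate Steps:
C*(9 - 5) = 3*(9 - 5) = 3*4 = 12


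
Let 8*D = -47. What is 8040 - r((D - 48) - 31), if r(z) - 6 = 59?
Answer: 7975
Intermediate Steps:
D = -47/8 (D = (⅛)*(-47) = -47/8 ≈ -5.8750)
r(z) = 65 (r(z) = 6 + 59 = 65)
8040 - r((D - 48) - 31) = 8040 - 1*65 = 8040 - 65 = 7975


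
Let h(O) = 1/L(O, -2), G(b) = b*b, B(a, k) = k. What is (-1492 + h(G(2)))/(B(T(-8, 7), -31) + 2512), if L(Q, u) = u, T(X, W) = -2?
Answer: -995/1654 ≈ -0.60157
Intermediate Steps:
G(b) = b**2
h(O) = -1/2 (h(O) = 1/(-2) = -1/2)
(-1492 + h(G(2)))/(B(T(-8, 7), -31) + 2512) = (-1492 - 1/2)/(-31 + 2512) = -2985/2/2481 = -2985/2*1/2481 = -995/1654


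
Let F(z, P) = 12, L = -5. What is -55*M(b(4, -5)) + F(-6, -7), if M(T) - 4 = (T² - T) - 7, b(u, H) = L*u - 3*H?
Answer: -1473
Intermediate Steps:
b(u, H) = -5*u - 3*H
M(T) = -3 + T² - T (M(T) = 4 + ((T² - T) - 7) = 4 + (-7 + T² - T) = -3 + T² - T)
-55*M(b(4, -5)) + F(-6, -7) = -55*(-3 + (-5*4 - 3*(-5))² - (-5*4 - 3*(-5))) + 12 = -55*(-3 + (-20 + 15)² - (-20 + 15)) + 12 = -55*(-3 + (-5)² - 1*(-5)) + 12 = -55*(-3 + 25 + 5) + 12 = -55*27 + 12 = -1485 + 12 = -1473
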